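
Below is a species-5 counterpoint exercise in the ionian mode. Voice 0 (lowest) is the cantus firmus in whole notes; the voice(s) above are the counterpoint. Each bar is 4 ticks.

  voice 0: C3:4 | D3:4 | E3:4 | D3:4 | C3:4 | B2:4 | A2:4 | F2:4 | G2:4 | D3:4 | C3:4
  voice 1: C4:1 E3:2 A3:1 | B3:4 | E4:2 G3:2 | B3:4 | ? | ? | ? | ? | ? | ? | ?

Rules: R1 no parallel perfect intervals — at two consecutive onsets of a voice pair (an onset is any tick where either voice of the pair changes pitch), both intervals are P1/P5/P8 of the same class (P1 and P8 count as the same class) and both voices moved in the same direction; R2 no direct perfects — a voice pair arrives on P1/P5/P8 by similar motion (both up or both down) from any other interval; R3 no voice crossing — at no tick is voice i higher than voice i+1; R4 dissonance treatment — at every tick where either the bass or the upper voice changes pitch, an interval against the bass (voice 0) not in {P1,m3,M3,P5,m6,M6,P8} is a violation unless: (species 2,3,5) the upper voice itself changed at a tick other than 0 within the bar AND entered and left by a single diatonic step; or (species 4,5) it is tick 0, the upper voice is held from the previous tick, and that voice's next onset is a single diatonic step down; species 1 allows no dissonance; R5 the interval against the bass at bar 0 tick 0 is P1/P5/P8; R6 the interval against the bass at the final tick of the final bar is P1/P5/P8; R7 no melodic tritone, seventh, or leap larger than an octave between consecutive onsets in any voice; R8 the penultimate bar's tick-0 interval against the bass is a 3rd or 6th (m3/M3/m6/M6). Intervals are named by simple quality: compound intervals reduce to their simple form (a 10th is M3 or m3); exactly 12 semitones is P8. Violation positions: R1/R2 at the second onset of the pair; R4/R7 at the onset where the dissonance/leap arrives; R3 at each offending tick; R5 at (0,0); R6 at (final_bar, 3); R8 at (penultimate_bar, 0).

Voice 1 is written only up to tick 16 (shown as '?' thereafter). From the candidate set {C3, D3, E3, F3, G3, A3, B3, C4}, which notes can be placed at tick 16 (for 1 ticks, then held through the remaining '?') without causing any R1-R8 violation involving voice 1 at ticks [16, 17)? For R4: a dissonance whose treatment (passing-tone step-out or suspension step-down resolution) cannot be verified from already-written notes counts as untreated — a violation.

{A3, C4, E3}

C3: violates R2,R7
D3: violates R4
E3: legal
F3: violates R4,R7
G3: violates R2
A3: legal
B3: violates R4
C4: legal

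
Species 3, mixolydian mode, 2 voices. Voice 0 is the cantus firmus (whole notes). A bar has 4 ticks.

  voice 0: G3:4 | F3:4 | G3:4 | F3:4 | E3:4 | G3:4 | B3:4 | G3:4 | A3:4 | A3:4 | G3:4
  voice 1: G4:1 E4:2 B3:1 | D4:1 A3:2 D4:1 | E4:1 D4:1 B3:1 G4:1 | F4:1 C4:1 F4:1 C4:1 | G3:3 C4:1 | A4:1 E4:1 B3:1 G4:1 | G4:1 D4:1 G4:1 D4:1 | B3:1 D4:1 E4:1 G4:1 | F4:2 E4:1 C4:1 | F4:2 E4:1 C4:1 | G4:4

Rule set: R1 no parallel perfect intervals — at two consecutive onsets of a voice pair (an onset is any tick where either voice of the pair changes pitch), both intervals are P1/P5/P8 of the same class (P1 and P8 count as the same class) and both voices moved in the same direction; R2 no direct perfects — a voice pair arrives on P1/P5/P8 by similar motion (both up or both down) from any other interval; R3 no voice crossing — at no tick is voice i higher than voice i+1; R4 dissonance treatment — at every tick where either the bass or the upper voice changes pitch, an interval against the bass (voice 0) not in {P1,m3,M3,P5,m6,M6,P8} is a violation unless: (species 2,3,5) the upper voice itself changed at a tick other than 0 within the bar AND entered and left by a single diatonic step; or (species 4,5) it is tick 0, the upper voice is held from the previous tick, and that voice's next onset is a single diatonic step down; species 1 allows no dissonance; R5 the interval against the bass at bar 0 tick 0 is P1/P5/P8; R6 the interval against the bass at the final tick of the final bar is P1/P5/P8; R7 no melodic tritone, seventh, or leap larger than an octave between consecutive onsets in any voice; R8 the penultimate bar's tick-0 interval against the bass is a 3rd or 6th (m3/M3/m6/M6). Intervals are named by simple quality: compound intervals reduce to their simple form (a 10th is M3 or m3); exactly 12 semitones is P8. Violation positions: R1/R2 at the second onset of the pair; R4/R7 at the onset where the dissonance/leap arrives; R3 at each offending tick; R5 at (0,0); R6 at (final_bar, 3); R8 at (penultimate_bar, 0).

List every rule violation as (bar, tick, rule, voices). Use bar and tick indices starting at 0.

bar 0: v0=G3 v1=G4 downbeat P8
bar 1: v0=F3 v1=D4 downbeat M6
bar 2: v0=G3 v1=E4 downbeat M6
bar 3: v0=F3 v1=F4 downbeat P8
bar 4: v0=E3 v1=G3 downbeat m3
bar 5: v0=G3 v1=A4 downbeat M2
bar 6: v0=B3 v1=G4 downbeat m6
bar 7: v0=G3 v1=B3 downbeat M3
bar 8: v0=A3 v1=F4 downbeat m6
bar 9: v0=A3 v1=F4 downbeat m6
bar 10: v0=G3 v1=G4 downbeat P8
  -> R1 @ bar 3 tick 0 v(0, 1): G3/G4 P8 -> F3/F4 P8 similar
  -> R4 @ bar 5 tick 0 v(0, 1): G3/A4 M2 untreated

(3, 0, R1, (0, 1))
(5, 0, R4, (0, 1))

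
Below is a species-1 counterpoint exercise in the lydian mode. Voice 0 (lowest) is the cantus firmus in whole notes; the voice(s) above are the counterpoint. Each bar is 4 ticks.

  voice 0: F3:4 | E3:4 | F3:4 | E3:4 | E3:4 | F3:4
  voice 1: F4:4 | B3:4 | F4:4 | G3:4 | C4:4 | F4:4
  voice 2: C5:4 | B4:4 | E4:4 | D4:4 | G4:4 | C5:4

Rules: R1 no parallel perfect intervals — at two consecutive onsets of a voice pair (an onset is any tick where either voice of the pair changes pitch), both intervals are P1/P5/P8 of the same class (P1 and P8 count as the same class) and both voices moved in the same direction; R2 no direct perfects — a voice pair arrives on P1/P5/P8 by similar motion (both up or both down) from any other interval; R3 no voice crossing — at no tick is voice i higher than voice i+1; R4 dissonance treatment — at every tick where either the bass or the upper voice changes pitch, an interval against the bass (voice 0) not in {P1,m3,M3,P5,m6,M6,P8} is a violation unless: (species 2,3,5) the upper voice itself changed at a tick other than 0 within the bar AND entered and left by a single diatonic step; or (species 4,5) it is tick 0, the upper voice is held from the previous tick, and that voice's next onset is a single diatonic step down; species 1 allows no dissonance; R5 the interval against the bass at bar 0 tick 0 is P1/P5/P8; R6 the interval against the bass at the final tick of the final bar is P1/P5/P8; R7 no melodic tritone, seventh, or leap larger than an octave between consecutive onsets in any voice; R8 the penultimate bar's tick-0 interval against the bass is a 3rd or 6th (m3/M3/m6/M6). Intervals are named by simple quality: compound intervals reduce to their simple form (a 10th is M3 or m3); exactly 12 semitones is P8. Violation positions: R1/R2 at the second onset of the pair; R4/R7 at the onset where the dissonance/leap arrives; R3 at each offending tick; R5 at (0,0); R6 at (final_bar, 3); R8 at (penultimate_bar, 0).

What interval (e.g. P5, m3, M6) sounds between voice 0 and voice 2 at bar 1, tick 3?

P5

voice 0=E3 voice 2=B4 -> P5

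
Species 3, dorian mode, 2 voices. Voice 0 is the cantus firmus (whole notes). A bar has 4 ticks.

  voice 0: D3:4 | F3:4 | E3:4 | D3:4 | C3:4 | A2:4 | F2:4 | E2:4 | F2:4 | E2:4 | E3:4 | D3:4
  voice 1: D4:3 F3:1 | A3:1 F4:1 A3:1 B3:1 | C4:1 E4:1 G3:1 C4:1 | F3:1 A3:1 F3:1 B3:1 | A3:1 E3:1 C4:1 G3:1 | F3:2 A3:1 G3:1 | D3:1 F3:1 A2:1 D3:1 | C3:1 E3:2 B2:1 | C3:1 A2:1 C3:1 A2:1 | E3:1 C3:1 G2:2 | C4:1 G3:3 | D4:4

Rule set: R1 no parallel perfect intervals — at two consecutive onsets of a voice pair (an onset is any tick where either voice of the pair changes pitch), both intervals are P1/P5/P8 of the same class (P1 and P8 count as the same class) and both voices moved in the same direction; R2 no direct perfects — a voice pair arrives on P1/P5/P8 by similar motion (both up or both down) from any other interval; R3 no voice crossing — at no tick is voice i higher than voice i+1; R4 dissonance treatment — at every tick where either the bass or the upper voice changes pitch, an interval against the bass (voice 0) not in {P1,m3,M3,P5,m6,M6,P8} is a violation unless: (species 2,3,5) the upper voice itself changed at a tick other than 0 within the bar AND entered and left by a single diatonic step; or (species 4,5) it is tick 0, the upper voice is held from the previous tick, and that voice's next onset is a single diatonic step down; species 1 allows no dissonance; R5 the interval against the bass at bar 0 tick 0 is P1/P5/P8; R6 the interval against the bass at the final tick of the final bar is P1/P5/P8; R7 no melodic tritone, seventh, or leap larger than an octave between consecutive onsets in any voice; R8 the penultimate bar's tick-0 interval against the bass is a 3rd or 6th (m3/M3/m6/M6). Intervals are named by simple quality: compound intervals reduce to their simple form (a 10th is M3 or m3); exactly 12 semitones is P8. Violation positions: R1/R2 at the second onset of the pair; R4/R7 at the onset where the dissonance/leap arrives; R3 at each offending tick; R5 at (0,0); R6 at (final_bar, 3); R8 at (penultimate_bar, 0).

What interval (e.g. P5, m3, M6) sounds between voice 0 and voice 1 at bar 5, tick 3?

m7

voice 0=A2 voice 1=G3 -> m7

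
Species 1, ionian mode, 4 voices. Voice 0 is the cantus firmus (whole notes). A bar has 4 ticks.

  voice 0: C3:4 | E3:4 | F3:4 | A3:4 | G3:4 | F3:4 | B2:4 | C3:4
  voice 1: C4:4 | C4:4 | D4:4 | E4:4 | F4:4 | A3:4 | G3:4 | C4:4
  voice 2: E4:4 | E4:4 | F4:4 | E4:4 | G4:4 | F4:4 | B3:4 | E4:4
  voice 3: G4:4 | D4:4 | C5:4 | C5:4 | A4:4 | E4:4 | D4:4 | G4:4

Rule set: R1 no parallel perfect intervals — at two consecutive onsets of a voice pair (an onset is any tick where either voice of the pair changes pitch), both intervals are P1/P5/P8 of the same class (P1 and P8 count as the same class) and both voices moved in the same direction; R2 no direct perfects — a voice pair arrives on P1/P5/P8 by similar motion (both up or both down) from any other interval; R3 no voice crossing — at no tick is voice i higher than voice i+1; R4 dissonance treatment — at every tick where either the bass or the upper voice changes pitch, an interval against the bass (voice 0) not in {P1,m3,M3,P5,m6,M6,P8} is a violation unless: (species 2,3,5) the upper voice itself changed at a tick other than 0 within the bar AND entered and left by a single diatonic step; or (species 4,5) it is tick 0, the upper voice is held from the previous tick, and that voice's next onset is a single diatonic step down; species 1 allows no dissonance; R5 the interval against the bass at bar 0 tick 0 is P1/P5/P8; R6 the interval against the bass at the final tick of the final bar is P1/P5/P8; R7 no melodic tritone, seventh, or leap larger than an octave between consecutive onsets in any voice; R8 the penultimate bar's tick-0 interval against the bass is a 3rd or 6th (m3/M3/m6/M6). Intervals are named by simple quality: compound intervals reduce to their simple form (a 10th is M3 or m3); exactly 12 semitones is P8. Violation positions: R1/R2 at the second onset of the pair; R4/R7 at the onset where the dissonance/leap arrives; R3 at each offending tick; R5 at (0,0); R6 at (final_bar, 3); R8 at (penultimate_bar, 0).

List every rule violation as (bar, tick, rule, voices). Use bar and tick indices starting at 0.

bar 0: v0=C3 v1=C4 v2=E4 v3=G4 downbeat P5
bar 1: v0=E3 v1=C4 v2=E4 v3=D4 downbeat m7
bar 2: v0=F3 v1=D4 v2=F4 v3=C5 downbeat P5
bar 3: v0=A3 v1=E4 v2=E4 v3=C5 downbeat m3
bar 4: v0=G3 v1=F4 v2=G4 v3=A4 downbeat M2
bar 5: v0=F3 v1=A3 v2=F4 v3=E4 downbeat M7
bar 6: v0=B2 v1=G3 v2=B3 v3=D4 downbeat m3
bar 7: v0=C3 v1=C4 v2=E4 v3=G4 downbeat P5
  -> R5 @ bar 0 tick 0 v(0, 2): opens on M3
  -> R3 @ bar 1 tick 0 v(2, 3): E4 above D4
  -> R4 @ bar 1 tick 0 v(0, 3): E3/D4 m7 untreated
  -> R3 @ bar 1 tick 1 v(2, 3): E4 above D4
  -> R3 @ bar 1 tick 2 v(2, 3): E4 above D4
  -> R3 @ bar 1 tick 3 v(2, 3): E4 above D4
  -> R1 @ bar 2 tick 0 v(0, 2): E3/E4 P8 -> F3/F4 P8 similar
  -> R2 @ bar 2 tick 0 v(0, 3): E3/D4 m7 -> F3/C5 P5 similar
  -> R2 @ bar 2 tick 0 v(2, 3): E4/D4 M2 -> F4/C5 P5 similar
  -> R7 @ bar 2 tick 0 v(3,): D4->C5 leap 10st
  -> R2 @ bar 3 tick 0 v(0, 1): F3/D4 M6 -> A3/E4 P5 similar
  -> R4 @ bar 4 tick 0 v(0, 1): G3/F4 m7 untreated
  -> R4 @ bar 4 tick 0 v(0, 3): G3/A4 M2 untreated
  -> R1 @ bar 5 tick 0 v(0, 2): G3/G4 P8 -> F3/F4 P8 similar
  -> R2 @ bar 5 tick 0 v(1, 3): F4/A4 M3 -> A3/E4 P5 similar
  -> R3 @ bar 5 tick 0 v(2, 3): F4 above E4
  -> R4 @ bar 5 tick 0 v(0, 3): F3/E4 M7 untreated
  -> R3 @ bar 5 tick 1 v(2, 3): F4 above E4
  -> R3 @ bar 5 tick 2 v(2, 3): F4 above E4
  -> R3 @ bar 5 tick 3 v(2, 3): F4 above E4
  -> R1 @ bar 6 tick 0 v(0, 2): F3/F4 P8 -> B2/B3 P8 similar
  -> R1 @ bar 6 tick 0 v(1, 3): A3/E4 P5 -> G3/D4 P5 similar
  -> R7 @ bar 6 tick 0 v(0,): F3->B2 leap 6st
  -> R7 @ bar 6 tick 0 v(2,): F4->B3 leap 6st
  -> R8 @ bar 6 tick 0 v(0, 2): penult P8 not 3rd/6th
  -> R1 @ bar 7 tick 0 v(1, 3): G3/D4 P5 -> C4/G4 P5 similar
  -> R2 @ bar 7 tick 0 v(0, 1): B2/G3 m6 -> C3/C4 P8 similar
  -> R2 @ bar 7 tick 0 v(0, 3): B2/D4 m3 -> C3/G4 P5 similar
  -> R6 @ bar 7 tick 3 v(0, 2): closes on M3

(0, 0, R5, (0, 2))
(1, 0, R3, (2, 3))
(1, 0, R4, (0, 3))
(1, 1, R3, (2, 3))
(1, 2, R3, (2, 3))
(1, 3, R3, (2, 3))
(2, 0, R1, (0, 2))
(2, 0, R2, (0, 3))
(2, 0, R2, (2, 3))
(2, 0, R7, (3,))
(3, 0, R2, (0, 1))
(4, 0, R4, (0, 1))
(4, 0, R4, (0, 3))
(5, 0, R1, (0, 2))
(5, 0, R2, (1, 3))
(5, 0, R3, (2, 3))
(5, 0, R4, (0, 3))
(5, 1, R3, (2, 3))
(5, 2, R3, (2, 3))
(5, 3, R3, (2, 3))
(6, 0, R1, (0, 2))
(6, 0, R1, (1, 3))
(6, 0, R7, (0,))
(6, 0, R7, (2,))
(6, 0, R8, (0, 2))
(7, 0, R1, (1, 3))
(7, 0, R2, (0, 1))
(7, 0, R2, (0, 3))
(7, 3, R6, (0, 2))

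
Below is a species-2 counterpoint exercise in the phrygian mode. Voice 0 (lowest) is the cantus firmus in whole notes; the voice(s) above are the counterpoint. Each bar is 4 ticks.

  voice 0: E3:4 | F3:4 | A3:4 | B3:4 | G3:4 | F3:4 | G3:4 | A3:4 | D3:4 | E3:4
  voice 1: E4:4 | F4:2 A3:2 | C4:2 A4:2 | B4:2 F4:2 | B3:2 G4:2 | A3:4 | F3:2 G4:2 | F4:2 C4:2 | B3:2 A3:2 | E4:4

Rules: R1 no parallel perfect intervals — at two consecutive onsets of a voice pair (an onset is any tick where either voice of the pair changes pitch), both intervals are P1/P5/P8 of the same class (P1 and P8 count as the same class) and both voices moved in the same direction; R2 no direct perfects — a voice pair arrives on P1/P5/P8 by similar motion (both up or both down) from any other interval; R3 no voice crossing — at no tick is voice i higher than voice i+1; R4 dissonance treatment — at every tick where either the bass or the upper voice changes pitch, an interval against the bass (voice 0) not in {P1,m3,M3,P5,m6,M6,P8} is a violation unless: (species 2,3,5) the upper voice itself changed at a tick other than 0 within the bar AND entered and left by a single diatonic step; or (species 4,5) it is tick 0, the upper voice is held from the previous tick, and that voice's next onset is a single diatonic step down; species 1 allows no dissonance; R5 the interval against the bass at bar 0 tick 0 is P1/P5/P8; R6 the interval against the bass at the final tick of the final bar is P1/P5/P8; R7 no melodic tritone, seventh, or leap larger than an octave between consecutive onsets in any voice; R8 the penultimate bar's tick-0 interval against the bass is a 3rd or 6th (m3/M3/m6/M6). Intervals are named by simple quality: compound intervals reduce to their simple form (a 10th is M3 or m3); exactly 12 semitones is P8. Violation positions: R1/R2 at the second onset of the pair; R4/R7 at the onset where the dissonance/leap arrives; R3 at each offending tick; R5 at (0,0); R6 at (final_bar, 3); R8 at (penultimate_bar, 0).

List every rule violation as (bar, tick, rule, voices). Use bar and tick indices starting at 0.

bar 0: v0=E3 v1=E4 downbeat P8
bar 1: v0=F3 v1=F4 downbeat P8
bar 2: v0=A3 v1=C4 downbeat m3
bar 3: v0=B3 v1=B4 downbeat P8
bar 4: v0=G3 v1=B3 downbeat M3
bar 5: v0=F3 v1=A3 downbeat M3
bar 6: v0=G3 v1=F3 downbeat M2
bar 7: v0=A3 v1=F4 downbeat m6
bar 8: v0=D3 v1=B3 downbeat M6
bar 9: v0=E3 v1=E4 downbeat P8
  -> R1 @ bar 1 tick 0 v(0, 1): E3/E4 P8 -> F3/F4 P8 similar
  -> R1 @ bar 3 tick 0 v(0, 1): A3/A4 P8 -> B3/B4 P8 similar
  -> R4 @ bar 3 tick 2 v(0, 1): B3/F4 TT untreated
  -> R7 @ bar 3 tick 2 v(1,): B4->F4 leap 6st
  -> R7 @ bar 4 tick 0 v(1,): F4->B3 leap 6st
  -> R7 @ bar 5 tick 0 v(1,): G4->A3 leap 10st
  -> R3 @ bar 6 tick 0 v(0, 1): G3 above F3
  -> R4 @ bar 6 tick 0 v(0, 1): G3/F3 M2 untreated
  -> R3 @ bar 6 tick 1 v(0, 1): G3 above F3
  -> R7 @ bar 6 tick 2 v(1,): F3->G4 leap 14st
  -> R2 @ bar 9 tick 0 v(0, 1): D3/A3 P5 -> E3/E4 P8 similar

(1, 0, R1, (0, 1))
(3, 0, R1, (0, 1))
(3, 2, R4, (0, 1))
(3, 2, R7, (1,))
(4, 0, R7, (1,))
(5, 0, R7, (1,))
(6, 0, R3, (0, 1))
(6, 0, R4, (0, 1))
(6, 1, R3, (0, 1))
(6, 2, R7, (1,))
(9, 0, R2, (0, 1))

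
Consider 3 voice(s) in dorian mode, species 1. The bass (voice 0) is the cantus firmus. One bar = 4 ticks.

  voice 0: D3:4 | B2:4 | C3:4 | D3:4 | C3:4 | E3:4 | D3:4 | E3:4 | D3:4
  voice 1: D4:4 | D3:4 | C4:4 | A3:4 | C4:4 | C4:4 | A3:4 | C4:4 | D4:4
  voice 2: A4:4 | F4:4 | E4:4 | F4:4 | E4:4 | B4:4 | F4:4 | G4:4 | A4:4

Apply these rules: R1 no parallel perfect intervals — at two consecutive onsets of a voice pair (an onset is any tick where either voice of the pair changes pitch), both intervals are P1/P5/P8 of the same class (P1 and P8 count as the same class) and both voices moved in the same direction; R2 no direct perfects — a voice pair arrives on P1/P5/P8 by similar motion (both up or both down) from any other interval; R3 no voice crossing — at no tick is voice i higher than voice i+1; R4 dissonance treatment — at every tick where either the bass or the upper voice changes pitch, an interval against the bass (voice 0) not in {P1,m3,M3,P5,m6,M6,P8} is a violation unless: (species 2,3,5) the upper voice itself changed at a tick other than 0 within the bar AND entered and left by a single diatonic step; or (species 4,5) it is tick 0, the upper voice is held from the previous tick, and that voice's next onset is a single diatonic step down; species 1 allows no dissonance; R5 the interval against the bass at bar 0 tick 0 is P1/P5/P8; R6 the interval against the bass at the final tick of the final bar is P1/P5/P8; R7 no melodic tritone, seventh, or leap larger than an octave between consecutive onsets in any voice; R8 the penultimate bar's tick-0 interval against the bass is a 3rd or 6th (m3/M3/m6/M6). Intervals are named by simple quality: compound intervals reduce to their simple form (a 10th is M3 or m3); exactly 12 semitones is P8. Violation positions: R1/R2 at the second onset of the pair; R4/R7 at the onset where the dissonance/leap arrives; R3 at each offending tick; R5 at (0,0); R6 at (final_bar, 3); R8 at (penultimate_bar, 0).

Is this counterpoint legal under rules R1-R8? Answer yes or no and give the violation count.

No (8 violations)

bar 0: v0=D3 v1=D4 v2=A4 (P5)
bar 1: v0=B2 v1=D3 v2=F4 (TT)
bar 2: v0=C3 v1=C4 v2=E4 (M3)
bar 3: v0=D3 v1=A3 v2=F4 (m3)
bar 4: v0=C3 v1=C4 v2=E4 (M3)
bar 5: v0=E3 v1=C4 v2=B4 (P5)
bar 6: v0=D3 v1=A3 v2=F4 (m3)
bar 7: v0=E3 v1=C4 v2=G4 (m3)
bar 8: v0=D3 v1=D4 v2=A4 (P5)
  R4 @ bar1.0: B2/F4 TT untreated
  R2 @ bar2.0: B2/D3 m3 -> C3/C4 P8 similar
  R7 @ bar2.0: D3->C4 leap 10st
  R2 @ bar5.0: C3/E4 M3 -> E3/B4 P5 similar
  R2 @ bar6.0: E3/C4 m6 -> D3/A3 P5 similar
  R7 @ bar6.0: B4->F4 leap 6st
  R2 @ bar7.0: A3/F4 m6 -> C4/G4 P5 similar
  R1 @ bar8.0: C4/G4 P5 -> D4/A4 P5 similar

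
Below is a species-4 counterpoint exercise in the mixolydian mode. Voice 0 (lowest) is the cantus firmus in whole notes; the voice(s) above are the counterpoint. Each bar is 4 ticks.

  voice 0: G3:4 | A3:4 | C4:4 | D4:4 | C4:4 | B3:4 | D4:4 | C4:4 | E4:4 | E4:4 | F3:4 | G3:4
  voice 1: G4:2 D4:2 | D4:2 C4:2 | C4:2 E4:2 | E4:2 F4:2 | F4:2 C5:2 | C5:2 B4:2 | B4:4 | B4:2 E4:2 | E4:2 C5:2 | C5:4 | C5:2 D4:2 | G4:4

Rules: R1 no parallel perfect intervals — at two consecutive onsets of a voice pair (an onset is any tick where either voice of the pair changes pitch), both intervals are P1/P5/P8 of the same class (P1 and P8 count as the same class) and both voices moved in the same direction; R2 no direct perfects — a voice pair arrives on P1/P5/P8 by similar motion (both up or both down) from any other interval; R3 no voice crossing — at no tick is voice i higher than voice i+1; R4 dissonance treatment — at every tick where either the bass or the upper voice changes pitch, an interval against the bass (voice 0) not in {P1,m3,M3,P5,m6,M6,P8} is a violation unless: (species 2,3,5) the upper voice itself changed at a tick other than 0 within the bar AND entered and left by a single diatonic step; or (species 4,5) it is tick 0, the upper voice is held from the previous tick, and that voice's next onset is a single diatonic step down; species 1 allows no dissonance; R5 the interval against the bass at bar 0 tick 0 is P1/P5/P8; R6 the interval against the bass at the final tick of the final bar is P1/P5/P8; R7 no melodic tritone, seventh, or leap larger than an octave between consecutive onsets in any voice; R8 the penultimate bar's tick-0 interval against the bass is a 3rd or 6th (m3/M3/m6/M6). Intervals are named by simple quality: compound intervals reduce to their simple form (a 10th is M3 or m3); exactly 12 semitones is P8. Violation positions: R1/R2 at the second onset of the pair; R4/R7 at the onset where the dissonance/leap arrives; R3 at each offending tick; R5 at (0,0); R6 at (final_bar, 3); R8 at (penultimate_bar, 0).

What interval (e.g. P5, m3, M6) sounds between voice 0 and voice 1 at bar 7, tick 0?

M7

voice 0=C4 voice 1=B4 -> M7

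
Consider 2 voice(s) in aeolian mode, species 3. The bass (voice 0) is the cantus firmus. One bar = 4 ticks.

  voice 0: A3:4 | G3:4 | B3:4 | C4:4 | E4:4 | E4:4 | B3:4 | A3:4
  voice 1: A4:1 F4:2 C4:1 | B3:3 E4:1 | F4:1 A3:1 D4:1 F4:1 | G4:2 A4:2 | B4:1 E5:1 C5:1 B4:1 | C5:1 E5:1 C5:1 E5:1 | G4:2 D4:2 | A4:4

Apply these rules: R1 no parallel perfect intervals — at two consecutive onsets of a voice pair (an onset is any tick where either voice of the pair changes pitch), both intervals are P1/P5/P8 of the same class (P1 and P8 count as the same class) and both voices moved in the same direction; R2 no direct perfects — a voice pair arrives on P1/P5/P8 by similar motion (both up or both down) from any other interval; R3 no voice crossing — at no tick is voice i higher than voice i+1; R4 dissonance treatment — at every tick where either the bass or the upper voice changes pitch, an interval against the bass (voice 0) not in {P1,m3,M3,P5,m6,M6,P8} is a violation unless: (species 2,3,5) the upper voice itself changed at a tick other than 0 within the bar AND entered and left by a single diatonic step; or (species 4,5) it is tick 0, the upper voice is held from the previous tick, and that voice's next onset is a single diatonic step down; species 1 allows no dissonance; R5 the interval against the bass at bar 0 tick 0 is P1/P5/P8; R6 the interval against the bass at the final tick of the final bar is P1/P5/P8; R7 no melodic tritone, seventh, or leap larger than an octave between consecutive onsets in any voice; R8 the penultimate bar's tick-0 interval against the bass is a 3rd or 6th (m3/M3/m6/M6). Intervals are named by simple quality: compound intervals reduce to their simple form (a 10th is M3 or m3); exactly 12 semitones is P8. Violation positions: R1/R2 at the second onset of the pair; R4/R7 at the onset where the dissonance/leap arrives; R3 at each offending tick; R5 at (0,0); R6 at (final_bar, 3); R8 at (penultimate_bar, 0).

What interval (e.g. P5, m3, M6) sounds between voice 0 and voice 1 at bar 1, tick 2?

M3

voice 0=G3 voice 1=B3 -> M3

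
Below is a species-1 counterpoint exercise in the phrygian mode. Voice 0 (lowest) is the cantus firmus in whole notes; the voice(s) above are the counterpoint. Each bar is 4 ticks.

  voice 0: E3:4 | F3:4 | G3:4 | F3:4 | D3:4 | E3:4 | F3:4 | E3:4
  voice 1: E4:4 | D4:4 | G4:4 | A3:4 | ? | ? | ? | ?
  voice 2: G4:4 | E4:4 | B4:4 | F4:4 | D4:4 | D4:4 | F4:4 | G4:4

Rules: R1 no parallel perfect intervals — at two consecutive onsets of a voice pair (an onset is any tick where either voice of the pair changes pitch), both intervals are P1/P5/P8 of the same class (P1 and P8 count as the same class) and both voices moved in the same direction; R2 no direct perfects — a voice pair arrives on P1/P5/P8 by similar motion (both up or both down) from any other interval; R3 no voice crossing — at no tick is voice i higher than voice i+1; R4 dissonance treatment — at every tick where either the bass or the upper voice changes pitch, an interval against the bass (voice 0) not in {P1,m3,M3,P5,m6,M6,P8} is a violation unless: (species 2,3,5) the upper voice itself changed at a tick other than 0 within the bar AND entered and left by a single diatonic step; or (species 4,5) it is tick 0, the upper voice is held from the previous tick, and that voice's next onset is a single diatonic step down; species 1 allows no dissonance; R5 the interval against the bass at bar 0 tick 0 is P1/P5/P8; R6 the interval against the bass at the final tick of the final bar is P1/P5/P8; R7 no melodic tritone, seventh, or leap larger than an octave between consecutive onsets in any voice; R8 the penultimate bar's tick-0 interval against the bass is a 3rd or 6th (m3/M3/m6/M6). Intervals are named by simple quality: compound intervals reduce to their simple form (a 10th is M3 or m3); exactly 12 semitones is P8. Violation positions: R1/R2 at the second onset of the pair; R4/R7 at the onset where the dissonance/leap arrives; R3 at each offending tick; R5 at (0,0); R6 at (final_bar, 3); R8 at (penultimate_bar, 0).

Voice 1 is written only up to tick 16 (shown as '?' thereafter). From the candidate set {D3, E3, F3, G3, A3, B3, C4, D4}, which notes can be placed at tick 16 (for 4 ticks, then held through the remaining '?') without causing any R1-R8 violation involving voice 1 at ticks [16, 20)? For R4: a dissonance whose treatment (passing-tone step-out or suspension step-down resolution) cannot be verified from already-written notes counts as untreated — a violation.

D3: violates R2
E3: violates R4
F3: legal
G3: violates R2,R4
A3: legal
B3: legal
C4: violates R4
D4: legal

{A3, B3, D4, F3}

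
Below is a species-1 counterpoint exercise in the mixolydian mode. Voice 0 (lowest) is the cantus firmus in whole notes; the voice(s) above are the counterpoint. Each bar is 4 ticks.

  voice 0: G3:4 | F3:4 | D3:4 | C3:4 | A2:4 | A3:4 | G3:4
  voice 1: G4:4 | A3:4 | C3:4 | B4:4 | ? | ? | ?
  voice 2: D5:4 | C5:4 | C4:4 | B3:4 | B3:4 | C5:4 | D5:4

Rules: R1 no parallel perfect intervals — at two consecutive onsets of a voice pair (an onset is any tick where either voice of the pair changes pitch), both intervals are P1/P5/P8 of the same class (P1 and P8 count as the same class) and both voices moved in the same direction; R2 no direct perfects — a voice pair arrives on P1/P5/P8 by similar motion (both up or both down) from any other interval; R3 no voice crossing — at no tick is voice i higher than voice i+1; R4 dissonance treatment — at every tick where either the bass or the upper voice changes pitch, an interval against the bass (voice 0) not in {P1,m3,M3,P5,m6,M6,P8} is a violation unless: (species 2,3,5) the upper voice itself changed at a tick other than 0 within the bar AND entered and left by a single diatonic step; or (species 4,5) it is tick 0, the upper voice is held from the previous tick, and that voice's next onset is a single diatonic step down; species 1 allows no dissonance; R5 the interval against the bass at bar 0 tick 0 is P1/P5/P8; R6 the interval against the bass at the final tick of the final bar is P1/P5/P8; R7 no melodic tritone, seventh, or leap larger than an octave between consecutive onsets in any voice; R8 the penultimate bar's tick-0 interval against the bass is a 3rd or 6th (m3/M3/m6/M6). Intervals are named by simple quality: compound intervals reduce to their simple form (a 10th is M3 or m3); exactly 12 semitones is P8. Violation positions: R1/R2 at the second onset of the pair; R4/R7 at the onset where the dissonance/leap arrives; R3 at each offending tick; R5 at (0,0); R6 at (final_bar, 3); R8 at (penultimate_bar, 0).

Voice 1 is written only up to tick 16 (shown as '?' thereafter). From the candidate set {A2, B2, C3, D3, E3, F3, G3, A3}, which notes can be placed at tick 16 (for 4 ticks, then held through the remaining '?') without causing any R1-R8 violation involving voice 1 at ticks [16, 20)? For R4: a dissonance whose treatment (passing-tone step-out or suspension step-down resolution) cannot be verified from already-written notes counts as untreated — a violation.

A2: violates R2,R7
B2: violates R4,R7
C3: violates R7
D3: violates R4,R7
E3: violates R2,R7
F3: violates R7
G3: violates R4,R7
A3: violates R2,R7

{}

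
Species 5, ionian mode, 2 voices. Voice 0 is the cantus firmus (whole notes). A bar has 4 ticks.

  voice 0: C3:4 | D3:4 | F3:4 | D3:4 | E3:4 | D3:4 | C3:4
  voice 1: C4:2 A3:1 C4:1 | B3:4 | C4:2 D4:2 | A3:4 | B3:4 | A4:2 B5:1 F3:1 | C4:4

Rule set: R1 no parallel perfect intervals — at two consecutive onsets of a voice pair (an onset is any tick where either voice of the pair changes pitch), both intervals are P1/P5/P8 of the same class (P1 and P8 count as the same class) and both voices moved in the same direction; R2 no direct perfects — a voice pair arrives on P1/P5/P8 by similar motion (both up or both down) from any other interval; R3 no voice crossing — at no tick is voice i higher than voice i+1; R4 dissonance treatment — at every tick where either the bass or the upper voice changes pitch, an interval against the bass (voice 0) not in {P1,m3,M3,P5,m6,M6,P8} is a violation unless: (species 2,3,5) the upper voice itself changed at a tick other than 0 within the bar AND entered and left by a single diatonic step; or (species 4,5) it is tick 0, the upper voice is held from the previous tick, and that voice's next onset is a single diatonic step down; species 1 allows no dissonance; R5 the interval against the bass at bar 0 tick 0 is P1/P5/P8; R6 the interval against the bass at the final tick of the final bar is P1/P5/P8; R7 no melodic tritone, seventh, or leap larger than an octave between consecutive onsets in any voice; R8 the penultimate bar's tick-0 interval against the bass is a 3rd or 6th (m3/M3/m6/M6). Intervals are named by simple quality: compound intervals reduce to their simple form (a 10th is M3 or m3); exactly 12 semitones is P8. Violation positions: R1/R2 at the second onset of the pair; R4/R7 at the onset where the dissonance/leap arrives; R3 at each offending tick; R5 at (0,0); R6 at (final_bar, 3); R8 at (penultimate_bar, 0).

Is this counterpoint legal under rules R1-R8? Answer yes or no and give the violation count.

bar 0: v0=C3 v1=C4 (P8)
bar 1: v0=D3 v1=B3 (M6)
bar 2: v0=F3 v1=C4 (P5)
bar 3: v0=D3 v1=A3 (P5)
bar 4: v0=E3 v1=B3 (P5)
bar 5: v0=D3 v1=A4 (P5)
bar 6: v0=C3 v1=C4 (P8)
  R2 @ bar2.0: D3/B3 M6 -> F3/C4 P5 similar
  R2 @ bar3.0: F3/D4 M6 -> D3/A3 P5 similar
  R1 @ bar4.0: D3/A3 P5 -> E3/B3 P5 similar
  R7 @ bar5.0: B3->A4 leap 10st
  R8 @ bar5.0: penult P5 not 3rd/6th
  R7 @ bar5.2: A4->B5 leap 14st
  R7 @ bar5.3: B5->F3 leap 30st

No (7 violations)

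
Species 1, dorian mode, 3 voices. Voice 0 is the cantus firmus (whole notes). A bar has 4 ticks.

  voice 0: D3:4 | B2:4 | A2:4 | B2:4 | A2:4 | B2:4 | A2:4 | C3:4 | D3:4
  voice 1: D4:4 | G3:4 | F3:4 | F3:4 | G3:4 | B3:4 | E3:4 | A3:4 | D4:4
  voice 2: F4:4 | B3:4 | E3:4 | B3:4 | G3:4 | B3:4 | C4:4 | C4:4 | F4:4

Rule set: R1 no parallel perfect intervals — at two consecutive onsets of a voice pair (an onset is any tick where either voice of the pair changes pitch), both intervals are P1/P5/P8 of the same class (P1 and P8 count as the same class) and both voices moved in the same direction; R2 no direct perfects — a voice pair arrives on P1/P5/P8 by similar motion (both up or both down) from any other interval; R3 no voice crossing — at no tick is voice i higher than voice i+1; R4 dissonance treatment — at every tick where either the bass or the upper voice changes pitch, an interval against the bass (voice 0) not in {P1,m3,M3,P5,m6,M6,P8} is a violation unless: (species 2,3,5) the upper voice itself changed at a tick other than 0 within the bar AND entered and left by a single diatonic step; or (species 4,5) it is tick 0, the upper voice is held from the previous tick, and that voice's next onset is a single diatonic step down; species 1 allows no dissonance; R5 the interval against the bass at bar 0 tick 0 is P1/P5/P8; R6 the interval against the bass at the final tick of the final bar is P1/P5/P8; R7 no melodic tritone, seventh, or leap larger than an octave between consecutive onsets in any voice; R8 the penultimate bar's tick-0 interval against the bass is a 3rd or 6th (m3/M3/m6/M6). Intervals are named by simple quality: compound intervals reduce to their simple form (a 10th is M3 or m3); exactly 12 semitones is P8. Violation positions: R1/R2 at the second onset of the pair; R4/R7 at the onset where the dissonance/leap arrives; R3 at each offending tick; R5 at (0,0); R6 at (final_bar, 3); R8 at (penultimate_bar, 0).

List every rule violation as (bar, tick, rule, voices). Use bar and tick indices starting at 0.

(0, 0, R5, (0, 2))
(1, 0, R2, (0, 2))
(1, 0, R7, (2,))
(2, 0, R2, (0, 2))
(2, 0, R3, (1, 2))
(2, 1, R3, (1, 2))
(2, 2, R3, (1, 2))
(2, 3, R3, (1, 2))
(3, 0, R2, (0, 2))
(3, 0, R4, (0, 1))
(4, 0, R4, (0, 1))
(4, 0, R4, (0, 2))
(5, 0, R1, (1, 2))
(5, 0, R2, (0, 1))
(5, 0, R2, (0, 2))
(6, 0, R2, (0, 1))
(7, 0, R8, (0, 2))
(8, 0, R2, (0, 1))
(8, 3, R6, (0, 2))

bar 0: v0=D3 v1=D4 v2=F4 downbeat m3
bar 1: v0=B2 v1=G3 v2=B3 downbeat P8
bar 2: v0=A2 v1=F3 v2=E3 downbeat P5
bar 3: v0=B2 v1=F3 v2=B3 downbeat P8
bar 4: v0=A2 v1=G3 v2=G3 downbeat m7
bar 5: v0=B2 v1=B3 v2=B3 downbeat P8
bar 6: v0=A2 v1=E3 v2=C4 downbeat m3
bar 7: v0=C3 v1=A3 v2=C4 downbeat P8
bar 8: v0=D3 v1=D4 v2=F4 downbeat m3
  -> R5 @ bar 0 tick 0 v(0, 2): opens on m3
  -> R2 @ bar 1 tick 0 v(0, 2): D3/F4 m3 -> B2/B3 P8 similar
  -> R7 @ bar 1 tick 0 v(2,): F4->B3 leap 6st
  -> R2 @ bar 2 tick 0 v(0, 2): B2/B3 P8 -> A2/E3 P5 similar
  -> R3 @ bar 2 tick 0 v(1, 2): F3 above E3
  -> R3 @ bar 2 tick 1 v(1, 2): F3 above E3
  -> R3 @ bar 2 tick 2 v(1, 2): F3 above E3
  -> R3 @ bar 2 tick 3 v(1, 2): F3 above E3
  -> R2 @ bar 3 tick 0 v(0, 2): A2/E3 P5 -> B2/B3 P8 similar
  -> R4 @ bar 3 tick 0 v(0, 1): B2/F3 TT untreated
  -> R4 @ bar 4 tick 0 v(0, 1): A2/G3 m7 untreated
  -> R4 @ bar 4 tick 0 v(0, 2): A2/G3 m7 untreated
  -> R1 @ bar 5 tick 0 v(1, 2): G3/G3 P1 -> B3/B3 P1 similar
  -> R2 @ bar 5 tick 0 v(0, 1): A2/G3 m7 -> B2/B3 P8 similar
  -> R2 @ bar 5 tick 0 v(0, 2): A2/G3 m7 -> B2/B3 P8 similar
  -> R2 @ bar 6 tick 0 v(0, 1): B2/B3 P8 -> A2/E3 P5 similar
  -> R8 @ bar 7 tick 0 v(0, 2): penult P8 not 3rd/6th
  -> R2 @ bar 8 tick 0 v(0, 1): C3/A3 M6 -> D3/D4 P8 similar
  -> R6 @ bar 8 tick 3 v(0, 2): closes on m3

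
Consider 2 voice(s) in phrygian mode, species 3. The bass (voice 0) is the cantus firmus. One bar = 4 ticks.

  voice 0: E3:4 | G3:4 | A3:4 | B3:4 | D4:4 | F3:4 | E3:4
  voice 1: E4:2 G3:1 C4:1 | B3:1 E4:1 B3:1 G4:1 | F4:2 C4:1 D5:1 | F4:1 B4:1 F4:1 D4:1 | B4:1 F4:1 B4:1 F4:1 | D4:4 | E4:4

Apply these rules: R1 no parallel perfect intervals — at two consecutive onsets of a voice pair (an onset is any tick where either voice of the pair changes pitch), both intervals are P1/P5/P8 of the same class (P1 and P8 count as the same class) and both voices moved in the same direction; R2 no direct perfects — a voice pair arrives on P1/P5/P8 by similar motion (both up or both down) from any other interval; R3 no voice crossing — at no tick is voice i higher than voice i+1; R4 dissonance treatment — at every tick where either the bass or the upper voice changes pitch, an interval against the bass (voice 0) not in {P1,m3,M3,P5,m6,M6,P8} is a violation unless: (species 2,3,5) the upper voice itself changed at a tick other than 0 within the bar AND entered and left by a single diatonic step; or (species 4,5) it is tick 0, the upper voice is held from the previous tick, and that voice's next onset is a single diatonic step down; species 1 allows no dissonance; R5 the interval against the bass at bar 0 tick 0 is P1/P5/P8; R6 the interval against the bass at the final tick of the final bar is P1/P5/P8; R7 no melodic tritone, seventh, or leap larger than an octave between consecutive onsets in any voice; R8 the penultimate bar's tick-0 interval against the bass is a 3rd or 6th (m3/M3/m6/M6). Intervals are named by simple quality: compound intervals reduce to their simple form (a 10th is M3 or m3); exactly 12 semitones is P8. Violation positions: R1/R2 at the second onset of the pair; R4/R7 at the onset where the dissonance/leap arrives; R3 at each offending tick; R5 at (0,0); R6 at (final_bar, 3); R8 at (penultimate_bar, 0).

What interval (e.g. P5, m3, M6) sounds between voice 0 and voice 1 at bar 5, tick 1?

voice 0=F3 voice 1=D4 -> M6

M6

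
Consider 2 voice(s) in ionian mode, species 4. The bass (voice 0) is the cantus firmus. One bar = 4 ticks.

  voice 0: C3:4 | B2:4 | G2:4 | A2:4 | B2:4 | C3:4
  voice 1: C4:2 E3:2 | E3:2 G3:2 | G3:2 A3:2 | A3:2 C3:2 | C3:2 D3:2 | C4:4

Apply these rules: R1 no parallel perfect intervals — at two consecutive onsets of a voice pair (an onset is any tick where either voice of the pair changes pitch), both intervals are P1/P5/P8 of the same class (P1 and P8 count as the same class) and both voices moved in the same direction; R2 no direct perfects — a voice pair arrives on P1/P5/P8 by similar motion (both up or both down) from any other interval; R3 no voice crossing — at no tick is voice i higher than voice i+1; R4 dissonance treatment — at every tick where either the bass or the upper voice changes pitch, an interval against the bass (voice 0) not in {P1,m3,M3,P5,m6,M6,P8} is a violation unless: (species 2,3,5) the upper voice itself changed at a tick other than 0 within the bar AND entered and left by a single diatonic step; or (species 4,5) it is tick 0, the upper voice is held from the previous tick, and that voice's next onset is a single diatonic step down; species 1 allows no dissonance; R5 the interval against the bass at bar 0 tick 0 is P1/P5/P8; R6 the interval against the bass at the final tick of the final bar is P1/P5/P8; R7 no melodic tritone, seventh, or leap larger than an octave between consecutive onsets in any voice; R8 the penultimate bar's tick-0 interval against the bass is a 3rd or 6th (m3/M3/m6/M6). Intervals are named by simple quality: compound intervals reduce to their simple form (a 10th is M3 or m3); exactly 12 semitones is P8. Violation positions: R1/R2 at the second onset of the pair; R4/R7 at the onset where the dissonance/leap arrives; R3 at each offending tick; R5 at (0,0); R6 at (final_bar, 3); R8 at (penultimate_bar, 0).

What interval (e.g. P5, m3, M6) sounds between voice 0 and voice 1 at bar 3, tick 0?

P8

voice 0=A2 voice 1=A3 -> P8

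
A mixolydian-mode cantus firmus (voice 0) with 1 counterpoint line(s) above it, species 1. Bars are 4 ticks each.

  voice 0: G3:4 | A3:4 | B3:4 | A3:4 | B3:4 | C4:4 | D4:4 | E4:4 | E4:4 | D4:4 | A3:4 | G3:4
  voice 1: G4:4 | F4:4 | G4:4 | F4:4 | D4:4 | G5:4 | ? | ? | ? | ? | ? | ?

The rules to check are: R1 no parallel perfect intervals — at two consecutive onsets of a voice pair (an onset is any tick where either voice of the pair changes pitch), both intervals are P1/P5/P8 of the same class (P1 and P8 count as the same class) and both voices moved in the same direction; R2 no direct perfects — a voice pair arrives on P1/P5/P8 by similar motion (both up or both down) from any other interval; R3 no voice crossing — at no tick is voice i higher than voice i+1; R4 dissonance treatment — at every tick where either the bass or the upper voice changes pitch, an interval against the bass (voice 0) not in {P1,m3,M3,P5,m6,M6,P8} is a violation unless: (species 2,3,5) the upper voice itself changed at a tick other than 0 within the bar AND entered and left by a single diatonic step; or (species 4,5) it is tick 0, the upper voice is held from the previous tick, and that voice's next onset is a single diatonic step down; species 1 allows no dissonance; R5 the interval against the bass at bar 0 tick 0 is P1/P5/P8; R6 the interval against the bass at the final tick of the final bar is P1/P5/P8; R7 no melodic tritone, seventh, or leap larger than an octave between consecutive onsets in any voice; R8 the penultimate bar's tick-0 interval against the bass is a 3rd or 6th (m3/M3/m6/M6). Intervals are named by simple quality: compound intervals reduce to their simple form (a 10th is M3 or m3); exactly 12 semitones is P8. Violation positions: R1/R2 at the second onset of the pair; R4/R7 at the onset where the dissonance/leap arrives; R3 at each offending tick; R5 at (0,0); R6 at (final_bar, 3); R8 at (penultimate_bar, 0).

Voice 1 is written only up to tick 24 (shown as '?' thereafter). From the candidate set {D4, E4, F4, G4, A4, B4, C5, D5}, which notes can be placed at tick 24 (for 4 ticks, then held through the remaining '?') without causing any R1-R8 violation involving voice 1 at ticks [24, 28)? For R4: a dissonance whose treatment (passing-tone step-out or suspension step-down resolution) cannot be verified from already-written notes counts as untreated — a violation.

D4: violates R7
E4: violates R4,R7
F4: violates R7
G4: violates R4
A4: violates R7
B4: legal
C5: violates R4
D5: legal

{B4, D5}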